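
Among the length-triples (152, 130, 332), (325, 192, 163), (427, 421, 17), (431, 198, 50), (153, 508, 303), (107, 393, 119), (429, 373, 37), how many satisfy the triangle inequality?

(130,152,332): 130+152 ≤ 332 → not valid
(163,192,325): 163+192 > 325 → valid
(17,421,427): 17+421 > 427 → valid
(50,198,431): 50+198 ≤ 431 → not valid
(153,303,508): 153+303 ≤ 508 → not valid
(107,119,393): 107+119 ≤ 393 → not valid
(37,373,429): 37+373 ≤ 429 → not valid
2 of the 7 triples form a triangle.

2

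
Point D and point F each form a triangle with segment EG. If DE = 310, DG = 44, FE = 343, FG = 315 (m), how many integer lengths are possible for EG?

87

From triangle DEG: 266 < EG < 354.
From triangle FEG: 28 < EG < 658.
Intersection: 266 < EG < 354, so integers 267 through 353: 87 values.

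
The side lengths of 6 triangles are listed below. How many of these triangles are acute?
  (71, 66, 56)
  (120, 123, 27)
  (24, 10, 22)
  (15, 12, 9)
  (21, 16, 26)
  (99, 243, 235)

4

(71,66,56): 56²+66² = 7492 > 5041 = 71² → acute
(120,123,27): 27²+120² = 15129 = 123² → right
(24,10,22): 10²+22² = 584 > 576 = 24² → acute
(15,12,9): 9²+12² = 225 = 15² → right
(21,16,26): 16²+21² = 697 > 676 = 26² → acute
(99,243,235): 99²+235² = 65026 > 59049 = 243² → acute
4 of the 6 are acute.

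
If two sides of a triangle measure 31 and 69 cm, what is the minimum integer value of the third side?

The third side must be strictly greater than |31 − 69| = 38.
The smallest integer above 38 is 39.

39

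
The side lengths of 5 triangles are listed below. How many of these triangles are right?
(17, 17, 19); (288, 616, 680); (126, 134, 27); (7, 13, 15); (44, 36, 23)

(17,17,19): 17²+17² = 578 > 361 = 19² → acute
(288,616,680): 288²+616² = 462400 = 680² → right
(126,134,27): 27²+126² = 16605 < 17956 = 134² → obtuse
(7,13,15): 7²+13² = 218 < 225 = 15² → obtuse
(44,36,23): 23²+36² = 1825 < 1936 = 44² → obtuse
1 of the 5 is right.

1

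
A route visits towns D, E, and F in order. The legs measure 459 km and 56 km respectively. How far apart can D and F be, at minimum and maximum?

403 ≤ DF ≤ 515 km

By the triangle inequality, |459 − 56| ≤ DF ≤ 459 + 56.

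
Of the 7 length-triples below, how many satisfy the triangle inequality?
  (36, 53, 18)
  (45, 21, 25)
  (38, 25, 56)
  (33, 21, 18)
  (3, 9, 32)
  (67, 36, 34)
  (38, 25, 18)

6

(18,36,53): 18+36 > 53 → valid
(21,25,45): 21+25 > 45 → valid
(25,38,56): 25+38 > 56 → valid
(18,21,33): 18+21 > 33 → valid
(3,9,32): 3+9 ≤ 32 → not valid
(34,36,67): 34+36 > 67 → valid
(18,25,38): 18+25 > 38 → valid
6 of the 7 triples form a triangle.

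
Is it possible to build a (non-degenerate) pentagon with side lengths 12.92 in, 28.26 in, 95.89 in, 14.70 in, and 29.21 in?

For a pentagon, each side must be shorter than the sum of the others.
Here the longest side is 95.89, but the remaining 4 sides sum to only 85.09.

No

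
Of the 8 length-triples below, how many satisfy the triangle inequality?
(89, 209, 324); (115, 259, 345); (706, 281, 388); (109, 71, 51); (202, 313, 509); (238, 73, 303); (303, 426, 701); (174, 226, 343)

6

(89,209,324): 89+209 ≤ 324 → not valid
(115,259,345): 115+259 > 345 → valid
(281,388,706): 281+388 ≤ 706 → not valid
(51,71,109): 51+71 > 109 → valid
(202,313,509): 202+313 > 509 → valid
(73,238,303): 73+238 > 303 → valid
(303,426,701): 303+426 > 701 → valid
(174,226,343): 174+226 > 343 → valid
6 of the 8 triples form a triangle.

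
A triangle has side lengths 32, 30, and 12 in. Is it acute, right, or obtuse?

Compare the square of the longest side to the sum of squares of the other two: 12² + 30² = 1044 > 1024 = 32².

acute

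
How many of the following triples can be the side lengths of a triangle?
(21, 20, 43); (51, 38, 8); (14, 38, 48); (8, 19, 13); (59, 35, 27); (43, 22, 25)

4

(20,21,43): 20+21 ≤ 43 → not valid
(8,38,51): 8+38 ≤ 51 → not valid
(14,38,48): 14+38 > 48 → valid
(8,13,19): 8+13 > 19 → valid
(27,35,59): 27+35 > 59 → valid
(22,25,43): 22+25 > 43 → valid
4 of the 6 triples form a triangle.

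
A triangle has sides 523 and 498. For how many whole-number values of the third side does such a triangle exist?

995

The third side lies in the open interval (25, 1021).
Integers from 26 to 1020 inclusive: 1020 − 26 + 1 = 995.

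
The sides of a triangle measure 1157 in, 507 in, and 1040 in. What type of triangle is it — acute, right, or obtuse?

right

Compare the square of the longest side to the sum of squares of the other two: 507² + 1040² = 1338649 = 1157².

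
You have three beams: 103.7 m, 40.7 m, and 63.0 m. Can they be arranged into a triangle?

The two shorter sides sum to 103.7, exactly equal to the longest side 103.7.
That gives only a degenerate (flat) triangle — the inequality must be strict.

No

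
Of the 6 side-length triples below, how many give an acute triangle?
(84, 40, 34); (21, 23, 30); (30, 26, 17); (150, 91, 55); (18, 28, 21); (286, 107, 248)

2

(84,40,34): 34+40 ≤ 84, not a triangle
(21,23,30): 21²+23² = 970 > 900 = 30² → acute
(30,26,17): 17²+26² = 965 > 900 = 30² → acute
(150,91,55): 55+91 ≤ 150, not a triangle
(18,28,21): 18²+21² = 765 < 784 = 28² → obtuse
(286,107,248): 107²+248² = 72953 < 81796 = 286² → obtuse
2 of the 6 are acute.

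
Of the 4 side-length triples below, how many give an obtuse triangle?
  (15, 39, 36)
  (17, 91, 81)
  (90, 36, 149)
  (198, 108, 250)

(15,39,36): 15²+36² = 1521 = 39² → right
(17,91,81): 17²+81² = 6850 < 8281 = 91² → obtuse
(90,36,149): 36+90 ≤ 149, not a triangle
(198,108,250): 108²+198² = 50868 < 62500 = 250² → obtuse
2 of the 4 are obtuse.

2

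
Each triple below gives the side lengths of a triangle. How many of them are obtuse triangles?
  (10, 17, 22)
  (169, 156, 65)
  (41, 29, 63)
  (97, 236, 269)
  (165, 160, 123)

3

(10,17,22): 10²+17² = 389 < 484 = 22² → obtuse
(169,156,65): 65²+156² = 28561 = 169² → right
(41,29,63): 29²+41² = 2522 < 3969 = 63² → obtuse
(97,236,269): 97²+236² = 65105 < 72361 = 269² → obtuse
(165,160,123): 123²+160² = 40729 > 27225 = 165² → acute
3 of the 5 are obtuse.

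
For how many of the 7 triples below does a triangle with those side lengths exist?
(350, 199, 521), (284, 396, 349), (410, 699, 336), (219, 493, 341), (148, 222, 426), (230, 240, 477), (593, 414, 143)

(199,350,521): 199+350 > 521 → valid
(284,349,396): 284+349 > 396 → valid
(336,410,699): 336+410 > 699 → valid
(219,341,493): 219+341 > 493 → valid
(148,222,426): 148+222 ≤ 426 → not valid
(230,240,477): 230+240 ≤ 477 → not valid
(143,414,593): 143+414 ≤ 593 → not valid
4 of the 7 triples form a triangle.

4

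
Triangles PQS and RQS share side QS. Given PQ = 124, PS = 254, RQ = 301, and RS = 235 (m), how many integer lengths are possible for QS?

247

From triangle PQS: 130 < QS < 378.
From triangle RQS: 66 < QS < 536.
Intersection: 130 < QS < 378, so integers 131 through 377: 247 values.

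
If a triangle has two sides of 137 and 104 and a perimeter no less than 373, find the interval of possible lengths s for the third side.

132 ≤ s < 241

Triangle inequality alone gives 33 < s < 241.
The perimeter condition gives s ≥ 373 − 137 − 104 = 132.
Intersecting the two: 132 ≤ s < 241.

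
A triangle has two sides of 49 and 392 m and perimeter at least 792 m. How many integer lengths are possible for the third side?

90

Triangle inequality: 343 < x < 441. Perimeter ≥ 792 gives x ≥ 792 − 49 − 392 = 351.
So 351 ≤ x < 441; integers 351 through 440: 90 values.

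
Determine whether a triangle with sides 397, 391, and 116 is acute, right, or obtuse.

acute

Compare the square of the longest side to the sum of squares of the other two: 116² + 391² = 166337 > 157609 = 397².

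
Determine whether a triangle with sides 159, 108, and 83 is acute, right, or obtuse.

obtuse

Compare the square of the longest side to the sum of squares of the other two: 83² + 108² = 18553 < 25281 = 159².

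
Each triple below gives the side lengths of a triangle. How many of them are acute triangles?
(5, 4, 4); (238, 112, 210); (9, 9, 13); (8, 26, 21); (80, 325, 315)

(5,4,4): 4²+4² = 32 > 25 = 5² → acute
(238,112,210): 112²+210² = 56644 = 238² → right
(9,9,13): 9²+9² = 162 < 169 = 13² → obtuse
(8,26,21): 8²+21² = 505 < 676 = 26² → obtuse
(80,325,315): 80²+315² = 105625 = 325² → right
1 of the 5 is acute.

1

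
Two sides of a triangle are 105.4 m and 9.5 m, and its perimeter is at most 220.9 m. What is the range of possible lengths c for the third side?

Triangle inequality alone gives 95.9 < c < 114.9.
The perimeter condition gives c ≤ 220.9 − 105.4 − 9.5 = 106.0.
Intersecting the two: 95.9 < c ≤ 106.0.

95.9 < c ≤ 106.0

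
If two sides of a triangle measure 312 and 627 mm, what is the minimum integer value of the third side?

The third side must be strictly greater than |312 − 627| = 315.
The smallest integer above 315 is 316.

316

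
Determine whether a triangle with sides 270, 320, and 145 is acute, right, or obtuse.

Compare the square of the longest side to the sum of squares of the other two: 145² + 270² = 93925 < 102400 = 320².

obtuse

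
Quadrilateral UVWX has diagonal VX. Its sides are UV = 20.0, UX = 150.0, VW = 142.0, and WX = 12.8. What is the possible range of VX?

From triangle UVX: |20.0 − 150.0| < VX < 20.0 + 150.0, i.e. 130.0 < VX < 170.0.
From triangle WVX: 129.2 < VX < 154.8.
Both must hold, so VX lies in the intersection.

130.0 < VX < 154.8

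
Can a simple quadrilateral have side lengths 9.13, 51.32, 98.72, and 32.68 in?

For a quadrilateral, each side must be shorter than the sum of the others.
Here the longest side is 98.72, but the remaining 3 sides sum to only 93.13.

No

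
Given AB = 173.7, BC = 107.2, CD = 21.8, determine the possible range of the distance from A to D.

The maximum is all hops collinear in one direction: 173.7 + 107.2 + 21.8 = 302.7.
The longest hop is 173.7; the others sum to 129.0. Folding the others back against it leaves at least 173.7 − 129.0 = 44.7.

44.7 ≤ AD ≤ 302.7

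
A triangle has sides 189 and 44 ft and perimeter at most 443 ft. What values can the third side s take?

145 < s ≤ 210

Triangle inequality alone gives 145 < s < 233.
The perimeter condition gives s ≤ 443 − 189 − 44 = 210.
Intersecting the two: 145 < s ≤ 210.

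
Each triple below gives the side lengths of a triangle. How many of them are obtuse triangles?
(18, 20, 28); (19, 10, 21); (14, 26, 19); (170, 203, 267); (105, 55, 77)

4

(18,20,28): 18²+20² = 724 < 784 = 28² → obtuse
(19,10,21): 10²+19² = 461 > 441 = 21² → acute
(14,26,19): 14²+19² = 557 < 676 = 26² → obtuse
(170,203,267): 170²+203² = 70109 < 71289 = 267² → obtuse
(105,55,77): 55²+77² = 8954 < 11025 = 105² → obtuse
4 of the 5 are obtuse.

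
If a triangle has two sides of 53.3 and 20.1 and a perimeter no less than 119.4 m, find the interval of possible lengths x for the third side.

46.0 ≤ x < 73.4 m

Triangle inequality alone gives 33.2 < x < 73.4.
The perimeter condition gives x ≥ 119.4 − 53.3 − 20.1 = 46.0.
Intersecting the two: 46.0 ≤ x < 73.4.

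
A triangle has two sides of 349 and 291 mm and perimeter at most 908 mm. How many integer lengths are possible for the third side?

Triangle inequality: 58 < x < 640. Perimeter ≤ 908 gives x ≤ 908 − 349 − 291 = 268.
So 58 < x ≤ 268; integers 59 through 268: 210 values.

210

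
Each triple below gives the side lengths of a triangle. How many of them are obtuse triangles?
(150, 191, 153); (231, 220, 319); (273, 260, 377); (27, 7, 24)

1

(150,191,153): 150²+153² = 45909 > 36481 = 191² → acute
(231,220,319): 220²+231² = 101761 = 319² → right
(273,260,377): 260²+273² = 142129 = 377² → right
(27,7,24): 7²+24² = 625 < 729 = 27² → obtuse
1 of the 4 is obtuse.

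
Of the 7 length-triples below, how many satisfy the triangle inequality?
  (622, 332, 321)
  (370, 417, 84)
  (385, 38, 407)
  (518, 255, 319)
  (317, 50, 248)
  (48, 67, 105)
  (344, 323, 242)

(321,332,622): 321+332 > 622 → valid
(84,370,417): 84+370 > 417 → valid
(38,385,407): 38+385 > 407 → valid
(255,319,518): 255+319 > 518 → valid
(50,248,317): 50+248 ≤ 317 → not valid
(48,67,105): 48+67 > 105 → valid
(242,323,344): 242+323 > 344 → valid
6 of the 7 triples form a triangle.

6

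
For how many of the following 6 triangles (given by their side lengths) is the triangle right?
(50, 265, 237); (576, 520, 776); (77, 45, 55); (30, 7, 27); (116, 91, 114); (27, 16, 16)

(50,265,237): 50²+237² = 58669 < 70225 = 265² → obtuse
(576,520,776): 520²+576² = 602176 = 776² → right
(77,45,55): 45²+55² = 5050 < 5929 = 77² → obtuse
(30,7,27): 7²+27² = 778 < 900 = 30² → obtuse
(116,91,114): 91²+114² = 21277 > 13456 = 116² → acute
(27,16,16): 16²+16² = 512 < 729 = 27² → obtuse
1 of the 6 is right.

1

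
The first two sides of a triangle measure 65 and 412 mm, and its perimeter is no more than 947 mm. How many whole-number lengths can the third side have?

123

Triangle inequality: 347 < x < 477. Perimeter ≤ 947 gives x ≤ 947 − 65 − 412 = 470.
So 347 < x ≤ 470; integers 348 through 470: 123 values.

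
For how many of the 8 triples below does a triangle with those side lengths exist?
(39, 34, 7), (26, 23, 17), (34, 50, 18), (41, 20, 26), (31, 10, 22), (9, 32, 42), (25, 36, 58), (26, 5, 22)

(7,34,39): 7+34 > 39 → valid
(17,23,26): 17+23 > 26 → valid
(18,34,50): 18+34 > 50 → valid
(20,26,41): 20+26 > 41 → valid
(10,22,31): 10+22 > 31 → valid
(9,32,42): 9+32 ≤ 42 → not valid
(25,36,58): 25+36 > 58 → valid
(5,22,26): 5+22 > 26 → valid
7 of the 8 triples form a triangle.

7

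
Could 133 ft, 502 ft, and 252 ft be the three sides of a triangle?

The longest side is 502, but the other two sum to only 385.
385 < 502, so the triangle inequality fails.

No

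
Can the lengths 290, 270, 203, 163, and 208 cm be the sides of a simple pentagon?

A pentagon exists iff every side is shorter than the sum of the others — equivalently, the longest side is less than the sum of the rest.
Longest side 290 < 844 (sum of the remaining 4), so yes.

Yes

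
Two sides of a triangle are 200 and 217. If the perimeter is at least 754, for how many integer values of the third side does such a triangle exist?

Triangle inequality: 17 < x < 417. Perimeter ≥ 754 gives x ≥ 754 − 200 − 217 = 337.
So 337 ≤ x < 417; integers 337 through 416: 80 values.

80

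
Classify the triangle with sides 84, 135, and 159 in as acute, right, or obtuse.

right

Compare the square of the longest side to the sum of squares of the other two: 84² + 135² = 25281 = 159².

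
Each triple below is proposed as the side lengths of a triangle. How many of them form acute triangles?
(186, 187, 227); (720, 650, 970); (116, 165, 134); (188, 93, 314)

(186,187,227): 186²+187² = 69565 > 51529 = 227² → acute
(720,650,970): 650²+720² = 940900 = 970² → right
(116,165,134): 116²+134² = 31412 > 27225 = 165² → acute
(188,93,314): 93+188 ≤ 314, not a triangle
2 of the 4 are acute.

2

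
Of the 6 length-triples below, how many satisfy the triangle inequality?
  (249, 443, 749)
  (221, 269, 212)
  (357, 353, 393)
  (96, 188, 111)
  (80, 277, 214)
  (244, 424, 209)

5

(249,443,749): 249+443 ≤ 749 → not valid
(212,221,269): 212+221 > 269 → valid
(353,357,393): 353+357 > 393 → valid
(96,111,188): 96+111 > 188 → valid
(80,214,277): 80+214 > 277 → valid
(209,244,424): 209+244 > 424 → valid
5 of the 6 triples form a triangle.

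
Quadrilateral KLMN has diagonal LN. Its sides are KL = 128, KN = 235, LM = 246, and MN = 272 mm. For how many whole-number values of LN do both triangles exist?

From triangle KLN: 107 < LN < 363.
From triangle MLN: 26 < LN < 518.
Intersection: 107 < LN < 363, so integers 108 through 362: 255 values.

255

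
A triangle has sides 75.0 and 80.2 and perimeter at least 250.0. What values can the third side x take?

94.8 ≤ x < 155.2

Triangle inequality alone gives 5.2 < x < 155.2.
The perimeter condition gives x ≥ 250.0 − 75.0 − 80.2 = 94.8.
Intersecting the two: 94.8 ≤ x < 155.2.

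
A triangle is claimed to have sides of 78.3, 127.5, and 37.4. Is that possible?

No

The longest side is 127.5, but the other two sum to only 115.7.
115.7 < 127.5, so the triangle inequality fails.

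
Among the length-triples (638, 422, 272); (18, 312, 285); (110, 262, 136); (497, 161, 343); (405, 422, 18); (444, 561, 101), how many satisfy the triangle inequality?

(272,422,638): 272+422 > 638 → valid
(18,285,312): 18+285 ≤ 312 → not valid
(110,136,262): 110+136 ≤ 262 → not valid
(161,343,497): 161+343 > 497 → valid
(18,405,422): 18+405 > 422 → valid
(101,444,561): 101+444 ≤ 561 → not valid
3 of the 6 triples form a triangle.

3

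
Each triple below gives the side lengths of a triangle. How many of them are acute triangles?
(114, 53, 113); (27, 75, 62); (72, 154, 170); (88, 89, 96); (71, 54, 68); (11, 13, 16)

4

(114,53,113): 53²+113² = 15578 > 12996 = 114² → acute
(27,75,62): 27²+62² = 4573 < 5625 = 75² → obtuse
(72,154,170): 72²+154² = 28900 = 170² → right
(88,89,96): 88²+89² = 15665 > 9216 = 96² → acute
(71,54,68): 54²+68² = 7540 > 5041 = 71² → acute
(11,13,16): 11²+13² = 290 > 256 = 16² → acute
4 of the 6 are acute.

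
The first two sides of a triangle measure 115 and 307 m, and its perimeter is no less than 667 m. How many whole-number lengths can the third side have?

Triangle inequality: 192 < x < 422. Perimeter ≥ 667 gives x ≥ 667 − 115 − 307 = 245.
So 245 ≤ x < 422; integers 245 through 421: 177 values.

177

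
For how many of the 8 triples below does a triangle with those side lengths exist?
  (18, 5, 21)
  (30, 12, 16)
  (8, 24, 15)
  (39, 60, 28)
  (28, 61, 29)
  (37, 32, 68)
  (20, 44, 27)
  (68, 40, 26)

4

(5,18,21): 5+18 > 21 → valid
(12,16,30): 12+16 ≤ 30 → not valid
(8,15,24): 8+15 ≤ 24 → not valid
(28,39,60): 28+39 > 60 → valid
(28,29,61): 28+29 ≤ 61 → not valid
(32,37,68): 32+37 > 68 → valid
(20,27,44): 20+27 > 44 → valid
(26,40,68): 26+40 ≤ 68 → not valid
4 of the 8 triples form a triangle.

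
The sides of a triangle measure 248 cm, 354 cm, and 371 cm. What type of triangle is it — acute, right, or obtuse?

Compare the square of the longest side to the sum of squares of the other two: 248² + 354² = 186820 > 137641 = 371².

acute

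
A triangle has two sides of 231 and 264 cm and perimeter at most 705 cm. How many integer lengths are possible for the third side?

177

Triangle inequality: 33 < x < 495. Perimeter ≤ 705 gives x ≤ 705 − 231 − 264 = 210.
So 33 < x ≤ 210; integers 34 through 210: 177 values.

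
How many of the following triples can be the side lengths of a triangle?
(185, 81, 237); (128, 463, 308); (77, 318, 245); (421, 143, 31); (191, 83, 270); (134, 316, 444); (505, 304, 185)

(81,185,237): 81+185 > 237 → valid
(128,308,463): 128+308 ≤ 463 → not valid
(77,245,318): 77+245 > 318 → valid
(31,143,421): 31+143 ≤ 421 → not valid
(83,191,270): 83+191 > 270 → valid
(134,316,444): 134+316 > 444 → valid
(185,304,505): 185+304 ≤ 505 → not valid
4 of the 7 triples form a triangle.

4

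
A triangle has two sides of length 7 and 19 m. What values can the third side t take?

By the triangle inequality, t must be less than 7 + 19 = 26 and greater than |7 − 19| = 12.

12 < t < 26 (m)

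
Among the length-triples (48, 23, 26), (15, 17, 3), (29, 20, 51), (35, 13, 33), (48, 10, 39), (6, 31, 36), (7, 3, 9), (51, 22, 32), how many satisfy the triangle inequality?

7

(23,26,48): 23+26 > 48 → valid
(3,15,17): 3+15 > 17 → valid
(20,29,51): 20+29 ≤ 51 → not valid
(13,33,35): 13+33 > 35 → valid
(10,39,48): 10+39 > 48 → valid
(6,31,36): 6+31 > 36 → valid
(3,7,9): 3+7 > 9 → valid
(22,32,51): 22+32 > 51 → valid
7 of the 8 triples form a triangle.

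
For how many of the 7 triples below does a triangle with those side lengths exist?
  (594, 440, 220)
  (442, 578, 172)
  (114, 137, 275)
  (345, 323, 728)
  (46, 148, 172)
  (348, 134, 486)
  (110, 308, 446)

3

(220,440,594): 220+440 > 594 → valid
(172,442,578): 172+442 > 578 → valid
(114,137,275): 114+137 ≤ 275 → not valid
(323,345,728): 323+345 ≤ 728 → not valid
(46,148,172): 46+148 > 172 → valid
(134,348,486): 134+348 ≤ 486 → not valid
(110,308,446): 110+308 ≤ 446 → not valid
3 of the 7 triples form a triangle.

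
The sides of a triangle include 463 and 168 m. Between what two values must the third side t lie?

295 < t < 631 (m)

By the triangle inequality, t must be less than 463 + 168 = 631 and greater than |463 − 168| = 295.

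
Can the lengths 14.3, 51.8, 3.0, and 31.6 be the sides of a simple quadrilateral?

For a quadrilateral, each side must be shorter than the sum of the others.
Here the longest side is 51.8, but the remaining 3 sides sum to only 48.9.

No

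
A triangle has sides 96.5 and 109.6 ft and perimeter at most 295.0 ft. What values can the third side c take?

Triangle inequality alone gives 13.1 < c < 206.1.
The perimeter condition gives c ≤ 295.0 − 96.5 − 109.6 = 88.9.
Intersecting the two: 13.1 < c ≤ 88.9.

13.1 < c ≤ 88.9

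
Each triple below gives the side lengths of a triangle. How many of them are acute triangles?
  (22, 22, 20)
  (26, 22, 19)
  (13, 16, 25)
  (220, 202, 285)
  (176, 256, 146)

(22,22,20): 20²+22² = 884 > 484 = 22² → acute
(26,22,19): 19²+22² = 845 > 676 = 26² → acute
(13,16,25): 13²+16² = 425 < 625 = 25² → obtuse
(220,202,285): 202²+220² = 89204 > 81225 = 285² → acute
(176,256,146): 146²+176² = 52292 < 65536 = 256² → obtuse
3 of the 5 are acute.

3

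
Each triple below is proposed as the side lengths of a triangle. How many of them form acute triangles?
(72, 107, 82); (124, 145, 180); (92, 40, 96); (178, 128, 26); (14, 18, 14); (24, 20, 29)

5

(72,107,82): 72²+82² = 11908 > 11449 = 107² → acute
(124,145,180): 124²+145² = 36401 > 32400 = 180² → acute
(92,40,96): 40²+92² = 10064 > 9216 = 96² → acute
(178,128,26): 26+128 ≤ 178, not a triangle
(14,18,14): 14²+14² = 392 > 324 = 18² → acute
(24,20,29): 20²+24² = 976 > 841 = 29² → acute
5 of the 6 are acute.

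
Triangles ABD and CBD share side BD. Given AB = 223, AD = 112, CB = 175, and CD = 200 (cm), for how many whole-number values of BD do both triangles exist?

223

From triangle ABD: 111 < BD < 335.
From triangle CBD: 25 < BD < 375.
Intersection: 111 < BD < 335, so integers 112 through 334: 223 values.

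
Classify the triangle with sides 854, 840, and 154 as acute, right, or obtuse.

right

Compare the square of the longest side to the sum of squares of the other two: 154² + 840² = 729316 = 854².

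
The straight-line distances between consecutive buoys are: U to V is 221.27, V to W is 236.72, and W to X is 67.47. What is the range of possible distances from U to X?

0 ≤ UX ≤ 525.46

The maximum is all hops collinear in one direction: 221.27 + 236.72 + 67.47 = 525.46.
The longest hop is 236.72; the others sum to 288.74. Since 236.72 ≤ 288.74, the path can fold back on itself completely, so the minimum distance is 0.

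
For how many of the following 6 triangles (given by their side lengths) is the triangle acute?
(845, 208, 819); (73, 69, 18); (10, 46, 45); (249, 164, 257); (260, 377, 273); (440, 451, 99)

(845,208,819): 208²+819² = 714025 = 845² → right
(73,69,18): 18²+69² = 5085 < 5329 = 73² → obtuse
(10,46,45): 10²+45² = 2125 > 2116 = 46² → acute
(249,164,257): 164²+249² = 88897 > 66049 = 257² → acute
(260,377,273): 260²+273² = 142129 = 377² → right
(440,451,99): 99²+440² = 203401 = 451² → right
2 of the 6 are acute.

2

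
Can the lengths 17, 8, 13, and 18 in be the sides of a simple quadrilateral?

Yes

A quadrilateral exists iff every side is shorter than the sum of the others — equivalently, the longest side is less than the sum of the rest.
Longest side 18 < 38 (sum of the remaining 3), so yes.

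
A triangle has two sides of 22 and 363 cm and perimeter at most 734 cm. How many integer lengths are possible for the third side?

Triangle inequality: 341 < x < 385. Perimeter ≤ 734 gives x ≤ 734 − 22 − 363 = 349.
So 341 < x ≤ 349; integers 342 through 349: 8 values.

8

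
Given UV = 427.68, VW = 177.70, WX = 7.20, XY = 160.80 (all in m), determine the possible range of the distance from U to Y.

81.98 ≤ UY ≤ 773.38 m

The maximum is all hops collinear in one direction: 427.68 + 177.70 + 7.20 + 160.80 = 773.38.
The longest hop is 427.68; the others sum to 345.70. Folding the others back against it leaves at least 427.68 − 345.70 = 81.98.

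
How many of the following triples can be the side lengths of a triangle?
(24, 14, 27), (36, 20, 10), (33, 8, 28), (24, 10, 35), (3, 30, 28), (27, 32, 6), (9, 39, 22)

4

(14,24,27): 14+24 > 27 → valid
(10,20,36): 10+20 ≤ 36 → not valid
(8,28,33): 8+28 > 33 → valid
(10,24,35): 10+24 ≤ 35 → not valid
(3,28,30): 3+28 > 30 → valid
(6,27,32): 6+27 > 32 → valid
(9,22,39): 9+22 ≤ 39 → not valid
4 of the 7 triples form a triangle.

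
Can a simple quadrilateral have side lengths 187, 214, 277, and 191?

Yes

A quadrilateral exists iff every side is shorter than the sum of the others — equivalently, the longest side is less than the sum of the rest.
Longest side 277 < 592 (sum of the remaining 3), so yes.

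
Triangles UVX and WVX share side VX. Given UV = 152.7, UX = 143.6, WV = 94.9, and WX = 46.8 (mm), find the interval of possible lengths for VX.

From triangle UVX: |152.7 − 143.6| < VX < 152.7 + 143.6, i.e. 9.1 < VX < 296.3.
From triangle WVX: 48.1 < VX < 141.7.
Both must hold, so VX lies in the intersection.

48.1 < VX < 141.7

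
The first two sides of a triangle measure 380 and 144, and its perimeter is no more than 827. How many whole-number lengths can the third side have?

67

Triangle inequality: 236 < x < 524. Perimeter ≤ 827 gives x ≤ 827 − 380 − 144 = 303.
So 236 < x ≤ 303; integers 237 through 303: 67 values.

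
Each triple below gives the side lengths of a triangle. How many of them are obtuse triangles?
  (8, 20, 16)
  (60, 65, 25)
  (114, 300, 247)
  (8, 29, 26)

3

(8,20,16): 8²+16² = 320 < 400 = 20² → obtuse
(60,65,25): 25²+60² = 4225 = 65² → right
(114,300,247): 114²+247² = 74005 < 90000 = 300² → obtuse
(8,29,26): 8²+26² = 740 < 841 = 29² → obtuse
3 of the 4 are obtuse.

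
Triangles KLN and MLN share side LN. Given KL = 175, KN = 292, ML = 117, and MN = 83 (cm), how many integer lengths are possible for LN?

82

From triangle KLN: 117 < LN < 467.
From triangle MLN: 34 < LN < 200.
Intersection: 117 < LN < 200, so integers 118 through 199: 82 values.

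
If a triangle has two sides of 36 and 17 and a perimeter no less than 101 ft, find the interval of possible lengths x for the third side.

Triangle inequality alone gives 19 < x < 53.
The perimeter condition gives x ≥ 101 − 36 − 17 = 48.
Intersecting the two: 48 ≤ x < 53.

48 ≤ x < 53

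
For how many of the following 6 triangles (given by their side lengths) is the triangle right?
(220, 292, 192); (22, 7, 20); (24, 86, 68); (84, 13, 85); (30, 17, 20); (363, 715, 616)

(220,292,192): 192²+220² = 85264 = 292² → right
(22,7,20): 7²+20² = 449 < 484 = 22² → obtuse
(24,86,68): 24²+68² = 5200 < 7396 = 86² → obtuse
(84,13,85): 13²+84² = 7225 = 85² → right
(30,17,20): 17²+20² = 689 < 900 = 30² → obtuse
(363,715,616): 363²+616² = 511225 = 715² → right
3 of the 6 are right.

3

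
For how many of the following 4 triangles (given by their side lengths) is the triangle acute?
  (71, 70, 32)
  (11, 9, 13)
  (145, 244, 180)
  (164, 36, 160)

2

(71,70,32): 32²+70² = 5924 > 5041 = 71² → acute
(11,9,13): 9²+11² = 202 > 169 = 13² → acute
(145,244,180): 145²+180² = 53425 < 59536 = 244² → obtuse
(164,36,160): 36²+160² = 26896 = 164² → right
2 of the 4 are acute.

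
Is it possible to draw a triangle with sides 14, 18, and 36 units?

No

The longest side is 36, but the other two sum to only 32.
32 < 36, so the triangle inequality fails.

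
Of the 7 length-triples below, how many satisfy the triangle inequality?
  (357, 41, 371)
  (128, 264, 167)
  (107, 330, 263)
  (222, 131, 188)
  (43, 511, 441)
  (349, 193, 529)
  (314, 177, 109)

5

(41,357,371): 41+357 > 371 → valid
(128,167,264): 128+167 > 264 → valid
(107,263,330): 107+263 > 330 → valid
(131,188,222): 131+188 > 222 → valid
(43,441,511): 43+441 ≤ 511 → not valid
(193,349,529): 193+349 > 529 → valid
(109,177,314): 109+177 ≤ 314 → not valid
5 of the 7 triples form a triangle.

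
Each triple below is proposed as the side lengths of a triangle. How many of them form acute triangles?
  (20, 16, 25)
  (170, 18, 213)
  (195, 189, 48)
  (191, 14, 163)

1

(20,16,25): 16²+20² = 656 > 625 = 25² → acute
(170,18,213): 18+170 ≤ 213, not a triangle
(195,189,48): 48²+189² = 38025 = 195² → right
(191,14,163): 14+163 ≤ 191, not a triangle
1 of the 4 is acute.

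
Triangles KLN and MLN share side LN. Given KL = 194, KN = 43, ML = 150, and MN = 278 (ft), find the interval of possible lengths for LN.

From triangle KLN: |194 − 43| < LN < 194 + 43, i.e. 151 < LN < 237.
From triangle MLN: 128 < LN < 428.
Both must hold, so LN lies in the intersection.

151 < LN < 237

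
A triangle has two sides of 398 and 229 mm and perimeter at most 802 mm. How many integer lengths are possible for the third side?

Triangle inequality: 169 < x < 627. Perimeter ≤ 802 gives x ≤ 802 − 398 − 229 = 175.
So 169 < x ≤ 175; integers 170 through 175: 6 values.

6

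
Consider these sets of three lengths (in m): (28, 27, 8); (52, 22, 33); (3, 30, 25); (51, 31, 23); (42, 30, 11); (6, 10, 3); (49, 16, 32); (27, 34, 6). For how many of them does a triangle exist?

(8,27,28): 8+27 > 28 → valid
(22,33,52): 22+33 > 52 → valid
(3,25,30): 3+25 ≤ 30 → not valid
(23,31,51): 23+31 > 51 → valid
(11,30,42): 11+30 ≤ 42 → not valid
(3,6,10): 3+6 ≤ 10 → not valid
(16,32,49): 16+32 ≤ 49 → not valid
(6,27,34): 6+27 ≤ 34 → not valid
3 of the 8 triples form a triangle.

3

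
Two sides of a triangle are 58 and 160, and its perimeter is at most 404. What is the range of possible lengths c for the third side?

102 < c ≤ 186

Triangle inequality alone gives 102 < c < 218.
The perimeter condition gives c ≤ 404 − 58 − 160 = 186.
Intersecting the two: 102 < c ≤ 186.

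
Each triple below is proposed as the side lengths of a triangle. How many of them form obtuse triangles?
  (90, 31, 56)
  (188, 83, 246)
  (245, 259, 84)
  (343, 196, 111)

1

(90,31,56): 31+56 ≤ 90, not a triangle
(188,83,246): 83²+188² = 42233 < 60516 = 246² → obtuse
(245,259,84): 84²+245² = 67081 = 259² → right
(343,196,111): 111+196 ≤ 343, not a triangle
1 of the 4 is obtuse.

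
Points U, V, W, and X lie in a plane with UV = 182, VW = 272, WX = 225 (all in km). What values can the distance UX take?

0 ≤ UX ≤ 679 km

The maximum is all hops collinear in one direction: 182 + 272 + 225 = 679.
The longest hop is 272; the others sum to 407. Since 272 ≤ 407, the path can fold back on itself completely, so the minimum distance is 0.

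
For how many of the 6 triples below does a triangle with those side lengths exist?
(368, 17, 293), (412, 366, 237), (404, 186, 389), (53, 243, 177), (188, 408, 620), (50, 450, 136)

2

(17,293,368): 17+293 ≤ 368 → not valid
(237,366,412): 237+366 > 412 → valid
(186,389,404): 186+389 > 404 → valid
(53,177,243): 53+177 ≤ 243 → not valid
(188,408,620): 188+408 ≤ 620 → not valid
(50,136,450): 50+136 ≤ 450 → not valid
2 of the 6 triples form a triangle.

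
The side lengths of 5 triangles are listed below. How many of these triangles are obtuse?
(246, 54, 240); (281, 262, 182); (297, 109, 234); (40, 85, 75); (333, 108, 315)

(246,54,240): 54²+240² = 60516 = 246² → right
(281,262,182): 182²+262² = 101768 > 78961 = 281² → acute
(297,109,234): 109²+234² = 66637 < 88209 = 297² → obtuse
(40,85,75): 40²+75² = 7225 = 85² → right
(333,108,315): 108²+315² = 110889 = 333² → right
1 of the 5 is obtuse.

1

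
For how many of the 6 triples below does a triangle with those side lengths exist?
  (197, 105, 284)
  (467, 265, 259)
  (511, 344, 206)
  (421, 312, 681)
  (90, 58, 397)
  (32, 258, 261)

5

(105,197,284): 105+197 > 284 → valid
(259,265,467): 259+265 > 467 → valid
(206,344,511): 206+344 > 511 → valid
(312,421,681): 312+421 > 681 → valid
(58,90,397): 58+90 ≤ 397 → not valid
(32,258,261): 32+258 > 261 → valid
5 of the 6 triples form a triangle.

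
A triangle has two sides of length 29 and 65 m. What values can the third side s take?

By the triangle inequality, s must be less than 29 + 65 = 94 and greater than |29 − 65| = 36.

36 < s < 94 (m)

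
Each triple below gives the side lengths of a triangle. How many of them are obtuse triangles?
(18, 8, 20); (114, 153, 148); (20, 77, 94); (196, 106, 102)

(18,8,20): 8²+18² = 388 < 400 = 20² → obtuse
(114,153,148): 114²+148² = 34900 > 23409 = 153² → acute
(20,77,94): 20²+77² = 6329 < 8836 = 94² → obtuse
(196,106,102): 102²+106² = 21640 < 38416 = 196² → obtuse
3 of the 4 are obtuse.

3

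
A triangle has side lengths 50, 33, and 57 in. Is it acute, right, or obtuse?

acute

Compare the square of the longest side to the sum of squares of the other two: 33² + 50² = 3589 > 3249 = 57².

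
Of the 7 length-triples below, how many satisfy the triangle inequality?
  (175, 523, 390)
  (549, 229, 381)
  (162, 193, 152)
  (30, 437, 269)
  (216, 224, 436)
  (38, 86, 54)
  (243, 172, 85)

(175,390,523): 175+390 > 523 → valid
(229,381,549): 229+381 > 549 → valid
(152,162,193): 152+162 > 193 → valid
(30,269,437): 30+269 ≤ 437 → not valid
(216,224,436): 216+224 > 436 → valid
(38,54,86): 38+54 > 86 → valid
(85,172,243): 85+172 > 243 → valid
6 of the 7 triples form a triangle.

6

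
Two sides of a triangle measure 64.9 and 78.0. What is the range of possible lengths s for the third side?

13.1 < s < 142.9

By the triangle inequality, s must be less than 64.9 + 78.0 = 142.9 and greater than |64.9 − 78.0| = 13.1.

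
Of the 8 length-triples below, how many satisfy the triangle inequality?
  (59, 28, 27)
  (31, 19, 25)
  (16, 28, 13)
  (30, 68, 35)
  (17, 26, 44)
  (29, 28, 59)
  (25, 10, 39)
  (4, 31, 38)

(27,28,59): 27+28 ≤ 59 → not valid
(19,25,31): 19+25 > 31 → valid
(13,16,28): 13+16 > 28 → valid
(30,35,68): 30+35 ≤ 68 → not valid
(17,26,44): 17+26 ≤ 44 → not valid
(28,29,59): 28+29 ≤ 59 → not valid
(10,25,39): 10+25 ≤ 39 → not valid
(4,31,38): 4+31 ≤ 38 → not valid
2 of the 8 triples form a triangle.

2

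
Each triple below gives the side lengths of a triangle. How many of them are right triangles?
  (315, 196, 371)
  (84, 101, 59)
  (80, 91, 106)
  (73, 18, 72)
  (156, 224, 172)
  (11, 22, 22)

(315,196,371): 196²+315² = 137641 = 371² → right
(84,101,59): 59²+84² = 10537 > 10201 = 101² → acute
(80,91,106): 80²+91² = 14681 > 11236 = 106² → acute
(73,18,72): 18²+72² = 5508 > 5329 = 73² → acute
(156,224,172): 156²+172² = 53920 > 50176 = 224² → acute
(11,22,22): 11²+22² = 605 > 484 = 22² → acute
1 of the 6 is right.

1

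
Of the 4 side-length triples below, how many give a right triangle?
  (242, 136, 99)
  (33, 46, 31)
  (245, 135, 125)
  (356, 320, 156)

(242,136,99): 99+136 ≤ 242, not a triangle
(33,46,31): 31²+33² = 2050 < 2116 = 46² → obtuse
(245,135,125): 125²+135² = 33850 < 60025 = 245² → obtuse
(356,320,156): 156²+320² = 126736 = 356² → right
1 of the 4 is right.

1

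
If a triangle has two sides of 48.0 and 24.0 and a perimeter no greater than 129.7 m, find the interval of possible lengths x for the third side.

Triangle inequality alone gives 24.0 < x < 72.0.
The perimeter condition gives x ≤ 129.7 − 48.0 − 24.0 = 57.7.
Intersecting the two: 24.0 < x ≤ 57.7.

24.0 < x ≤ 57.7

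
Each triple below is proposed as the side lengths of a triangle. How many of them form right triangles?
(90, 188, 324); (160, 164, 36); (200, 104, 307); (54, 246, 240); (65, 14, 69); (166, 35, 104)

(90,188,324): 90+188 ≤ 324, not a triangle
(160,164,36): 36²+160² = 26896 = 164² → right
(200,104,307): 104+200 ≤ 307, not a triangle
(54,246,240): 54²+240² = 60516 = 246² → right
(65,14,69): 14²+65² = 4421 < 4761 = 69² → obtuse
(166,35,104): 35+104 ≤ 166, not a triangle
2 of the 6 are right.

2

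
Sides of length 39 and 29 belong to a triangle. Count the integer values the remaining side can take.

57

The third side lies in the open interval (10, 68).
Integers from 11 to 67 inclusive: 67 − 11 + 1 = 57.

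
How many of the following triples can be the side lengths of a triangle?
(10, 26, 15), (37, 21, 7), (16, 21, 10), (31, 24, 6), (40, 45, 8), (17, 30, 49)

(10,15,26): 10+15 ≤ 26 → not valid
(7,21,37): 7+21 ≤ 37 → not valid
(10,16,21): 10+16 > 21 → valid
(6,24,31): 6+24 ≤ 31 → not valid
(8,40,45): 8+40 > 45 → valid
(17,30,49): 17+30 ≤ 49 → not valid
2 of the 6 triples form a triangle.

2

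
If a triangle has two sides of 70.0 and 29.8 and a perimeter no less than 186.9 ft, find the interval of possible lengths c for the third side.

Triangle inequality alone gives 40.2 < c < 99.8.
The perimeter condition gives c ≥ 186.9 − 70.0 − 29.8 = 87.1.
Intersecting the two: 87.1 ≤ c < 99.8.

87.1 ≤ c < 99.8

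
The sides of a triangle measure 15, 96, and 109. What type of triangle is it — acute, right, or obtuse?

obtuse

Compare the square of the longest side to the sum of squares of the other two: 15² + 96² = 9441 < 11881 = 109².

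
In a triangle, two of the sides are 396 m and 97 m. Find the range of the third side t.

By the triangle inequality, t must be less than 396 + 97 = 493 and greater than |396 − 97| = 299.

299 < t < 493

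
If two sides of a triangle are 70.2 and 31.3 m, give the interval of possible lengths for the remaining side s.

By the triangle inequality, s must be less than 70.2 + 31.3 = 101.5 and greater than |70.2 − 31.3| = 38.9.

38.9 < s < 101.5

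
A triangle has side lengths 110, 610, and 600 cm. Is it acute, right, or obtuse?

Compare the square of the longest side to the sum of squares of the other two: 110² + 600² = 372100 = 610².

right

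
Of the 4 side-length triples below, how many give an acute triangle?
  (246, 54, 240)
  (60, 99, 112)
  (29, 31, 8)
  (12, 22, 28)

(246,54,240): 54²+240² = 60516 = 246² → right
(60,99,112): 60²+99² = 13401 > 12544 = 112² → acute
(29,31,8): 8²+29² = 905 < 961 = 31² → obtuse
(12,22,28): 12²+22² = 628 < 784 = 28² → obtuse
1 of the 4 is acute.

1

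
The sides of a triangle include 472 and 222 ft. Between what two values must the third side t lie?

250 < t < 694

By the triangle inequality, t must be less than 472 + 222 = 694 and greater than |472 − 222| = 250.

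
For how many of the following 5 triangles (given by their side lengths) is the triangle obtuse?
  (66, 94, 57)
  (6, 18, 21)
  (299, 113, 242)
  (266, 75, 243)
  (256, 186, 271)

4

(66,94,57): 57²+66² = 7605 < 8836 = 94² → obtuse
(6,18,21): 6²+18² = 360 < 441 = 21² → obtuse
(299,113,242): 113²+242² = 71333 < 89401 = 299² → obtuse
(266,75,243): 75²+243² = 64674 < 70756 = 266² → obtuse
(256,186,271): 186²+256² = 100132 > 73441 = 271² → acute
4 of the 5 are obtuse.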